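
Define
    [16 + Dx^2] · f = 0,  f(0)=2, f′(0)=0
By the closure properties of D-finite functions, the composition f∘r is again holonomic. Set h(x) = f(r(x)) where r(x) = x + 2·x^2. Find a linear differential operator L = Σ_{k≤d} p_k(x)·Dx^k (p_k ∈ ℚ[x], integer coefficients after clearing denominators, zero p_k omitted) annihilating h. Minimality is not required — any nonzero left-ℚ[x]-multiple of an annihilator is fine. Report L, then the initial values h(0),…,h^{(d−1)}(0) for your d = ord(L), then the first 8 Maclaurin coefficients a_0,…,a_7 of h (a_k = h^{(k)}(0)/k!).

f: a_k = 2, 0, -16, 0, 64/3, 0, -512/45, 0, …
f∘r: x↦r, Dx↦Dx/r' in L_f ⇒ L₀.
L = (16 + 192·x + 768·x^2 + 1024·x^3) - 4·Dx + (1 + 4·x)·Dx^2  (order 2).
h: a_k = 2, 0, -16, -64, -128/3, 512/3, 22528/45, 8192/15, …
ICs: h(0) = 2, h′(0) = 0.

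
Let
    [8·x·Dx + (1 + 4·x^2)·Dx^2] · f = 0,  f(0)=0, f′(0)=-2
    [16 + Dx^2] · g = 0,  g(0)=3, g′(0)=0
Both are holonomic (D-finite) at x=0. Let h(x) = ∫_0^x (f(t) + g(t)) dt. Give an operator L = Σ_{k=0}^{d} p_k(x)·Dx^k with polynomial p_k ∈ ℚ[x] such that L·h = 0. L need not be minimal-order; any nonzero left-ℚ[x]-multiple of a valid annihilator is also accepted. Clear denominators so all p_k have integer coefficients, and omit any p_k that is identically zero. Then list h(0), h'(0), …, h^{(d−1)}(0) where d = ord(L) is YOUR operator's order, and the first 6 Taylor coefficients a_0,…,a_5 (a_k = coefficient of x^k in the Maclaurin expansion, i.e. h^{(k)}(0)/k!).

f: a_k = 0, -2, 0, 8/3, 0, -32/5, …
g: a_k = 3, 0, -24, 0, 32, 0, …
Sum ⇒ L₀ = lclm(L_f,L_g) in ℚ(x)⟨Dx⟩.
h=∫h₀ ⇒ L = L₀·Dx.
L = (-512·x + 5120·x^3 + 4096·x^5)·Dx^2 + (16 + 512·x^2 + 2304·x^4 + 2048·x^6)·Dx^3 + (-32·x + 320·x^3 + 256·x^5)·Dx^4 + (1 + 32·x^2 + 144·x^4 + 128·x^6)·Dx^5  (order 5).
h: a_k = 0, 3, -1, -8, 2/3, 32/5, …
ICs: h(0) = 0, h′(0) = 3, h′′(0) = -2, h′′′(0) = -48, h′′′′(0) = 16.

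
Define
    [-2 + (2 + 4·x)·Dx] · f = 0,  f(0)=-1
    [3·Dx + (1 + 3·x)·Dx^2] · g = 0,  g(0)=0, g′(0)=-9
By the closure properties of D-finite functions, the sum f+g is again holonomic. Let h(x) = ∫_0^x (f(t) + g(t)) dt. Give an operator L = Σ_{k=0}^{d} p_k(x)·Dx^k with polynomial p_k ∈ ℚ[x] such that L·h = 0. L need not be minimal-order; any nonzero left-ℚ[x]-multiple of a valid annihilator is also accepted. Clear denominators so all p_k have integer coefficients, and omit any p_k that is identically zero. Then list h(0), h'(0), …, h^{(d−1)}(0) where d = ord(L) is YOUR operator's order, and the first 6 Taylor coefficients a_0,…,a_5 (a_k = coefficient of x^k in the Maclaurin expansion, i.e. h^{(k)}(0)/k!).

L = (9 + 9·x)·Dx^2 + (15 + 54·x + 45·x^2)·Dx^3 + (2 + 13·x + 27·x^2 + 18·x^3)·Dx^4  (order 4).
h: a_k = 0, -1, -5, 14/3, -55/8, 491/40, …
ICs: h(0) = 0, h′(0) = -1, h′′(0) = -10, h′′′(0) = 28.

f: a_k = -1, -1, 1/2, -1/2, 5/8, -7/8, …
g: a_k = 0, -9, 27/2, -27, 243/4, -729/5, …
L₀ := lclm(L_f,L_g); ord L₀ ≤ 1+2.
Integrate: L := L₀·Dx.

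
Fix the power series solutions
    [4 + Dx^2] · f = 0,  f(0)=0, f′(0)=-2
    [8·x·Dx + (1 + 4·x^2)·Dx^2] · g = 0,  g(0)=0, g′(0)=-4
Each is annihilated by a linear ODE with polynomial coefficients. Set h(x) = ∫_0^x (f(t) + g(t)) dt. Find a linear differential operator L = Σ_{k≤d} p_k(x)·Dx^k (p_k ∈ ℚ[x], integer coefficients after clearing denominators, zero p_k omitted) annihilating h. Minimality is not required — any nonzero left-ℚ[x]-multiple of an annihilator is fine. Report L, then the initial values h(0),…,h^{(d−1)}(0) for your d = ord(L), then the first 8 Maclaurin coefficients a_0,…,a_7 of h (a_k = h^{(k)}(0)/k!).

L = (-352·x + 1792·x^3 + 512·x^5)·Dx^2 + (-4 + 112·x^2 + 576·x^4 + 256·x^6)·Dx^3 + (-88·x + 448·x^3 + 128·x^5)·Dx^4 + (-1 + 28·x^2 + 144·x^4 + 64·x^6)·Dx^5  (order 5).
h: a_k = 0, 0, -3, 0, 5/3, 0, -98/45, 0, …
ICs: h(0) = 0, h′(0) = 0, h′′(0) = -6, h′′′(0) = 0, h′′′′(0) = 40.

f: a_k = 0, -2, 0, 4/3, 0, -4/15, 0, 8/315, …
g: a_k = 0, -4, 0, 16/3, 0, -64/5, 0, 256/7, …
L₀ := lclm(L_f,L_g); ord L₀ ≤ 2+2.
∫: right-multiply L₀ by Dx.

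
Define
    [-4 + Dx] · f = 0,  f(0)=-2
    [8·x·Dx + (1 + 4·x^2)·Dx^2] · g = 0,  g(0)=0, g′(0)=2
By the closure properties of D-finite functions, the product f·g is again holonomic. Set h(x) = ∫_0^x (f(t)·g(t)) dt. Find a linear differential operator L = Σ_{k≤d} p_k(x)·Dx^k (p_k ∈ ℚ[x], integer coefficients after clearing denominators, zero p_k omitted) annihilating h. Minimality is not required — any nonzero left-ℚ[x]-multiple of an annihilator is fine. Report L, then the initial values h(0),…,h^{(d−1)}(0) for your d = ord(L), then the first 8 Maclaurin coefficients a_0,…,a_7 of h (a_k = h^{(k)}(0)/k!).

f: a_k = -2, -8, -16, -64/3, -64/3, -256/15, -512/45, -2048/315, …
g: a_k = 0, 2, 0, -8/3, 0, 32/5, 0, -128/7, …
L₀ := L_f ⊗_s L_g (sym. prod.), ord ≤ 2.
Integrate: L := L₀·Dx.
L = (16 - 32·x + 64·x^2)·Dx + (-8 + 8·x - 32·x^2)·Dx^2 + (1 + 4·x^2)·Dx^3  (order 3).
h: a_k = 0, 0, -2, -16/3, -20/3, -64/15, -32/15, -256/63, …
ICs: h(0) = 0, h′(0) = 0, h′′(0) = -4.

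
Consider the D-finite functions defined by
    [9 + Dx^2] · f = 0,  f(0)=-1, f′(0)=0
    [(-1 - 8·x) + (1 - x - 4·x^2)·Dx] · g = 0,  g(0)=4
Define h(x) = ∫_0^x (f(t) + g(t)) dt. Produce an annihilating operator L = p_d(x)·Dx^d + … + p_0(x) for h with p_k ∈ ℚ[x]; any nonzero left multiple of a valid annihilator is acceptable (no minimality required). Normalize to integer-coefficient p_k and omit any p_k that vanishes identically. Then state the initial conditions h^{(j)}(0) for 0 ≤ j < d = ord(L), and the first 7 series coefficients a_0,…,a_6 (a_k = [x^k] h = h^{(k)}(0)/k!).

f: a_k = -1, 0, 9/2, 0, -27/8, 0, 81/80, …
g: a_k = 4, 4, 20, 36, 116, 260, 724, …
L₀ := lclm(L_f,L_g); ord L₀ ≤ 2+1.
Integrate: L := L₀·Dx.
L = (-567 - 4806·x - 3321·x^2 - 9936·x^3 - 6480·x^4 - 10368·x^5)·Dx + (171 - 117·x - 441·x^2 + 135·x^3 - 540·x^4 - 3888·x^5 - 5184·x^6)·Dx^2 + (-63 - 534·x - 369·x^2 - 1104·x^3 - 720·x^4 - 1152·x^5)·Dx^3 + (19 - 13·x - 49·x^2 + 15·x^3 - 60·x^4 - 432·x^5 - 576·x^6)·Dx^4  (order 4).
h: a_k = 0, 3, 2, 49/6, 9, 901/40, 130/3, …
ICs: h(0) = 0, h′(0) = 3, h′′(0) = 4, h′′′(0) = 49.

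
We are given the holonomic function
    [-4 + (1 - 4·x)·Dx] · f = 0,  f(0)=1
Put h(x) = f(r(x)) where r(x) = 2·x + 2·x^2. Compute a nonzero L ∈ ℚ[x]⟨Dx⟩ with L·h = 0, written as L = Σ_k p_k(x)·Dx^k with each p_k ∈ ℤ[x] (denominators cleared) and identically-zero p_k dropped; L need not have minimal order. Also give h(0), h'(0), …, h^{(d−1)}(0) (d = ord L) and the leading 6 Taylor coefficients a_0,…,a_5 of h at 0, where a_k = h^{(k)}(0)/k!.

L = (8 + 16·x) + (-1 + 8·x + 8·x^2)·Dx  (order 1).
h: a_k = 1, 8, 72, 640, 5696, 50688, …
ICs: h(0) = 1.

f: a_k = 1, 4, 16, 64, 256, 1024, …
L₀ from L_f via x↦r, Dx↦r'^{-1}Dx.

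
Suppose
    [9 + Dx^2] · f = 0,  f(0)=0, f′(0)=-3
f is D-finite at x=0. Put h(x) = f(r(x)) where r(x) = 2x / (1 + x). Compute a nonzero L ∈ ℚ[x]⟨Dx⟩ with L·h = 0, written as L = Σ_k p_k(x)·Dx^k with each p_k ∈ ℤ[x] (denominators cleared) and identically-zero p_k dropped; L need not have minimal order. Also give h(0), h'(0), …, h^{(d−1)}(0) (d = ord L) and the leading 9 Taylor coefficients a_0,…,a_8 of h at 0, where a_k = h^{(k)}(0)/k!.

L = 36 + (2 + 6·x + 6·x^2 + 2·x^3)·Dx + (1 + 4·x + 6·x^2 + 4·x^3 + x^4)·Dx^2  (order 2).
h: a_k = 0, -6, 6, 30, -102, 726/5, -30, -13386/35, 5646/5, …
ICs: h(0) = 0, h′(0) = -6.

f: a_k = 0, -3, 0, 9/2, 0, -81/40, 0, 243/560, 0, …
h₀=f(r): pull back L_f along r ⇒ L₀.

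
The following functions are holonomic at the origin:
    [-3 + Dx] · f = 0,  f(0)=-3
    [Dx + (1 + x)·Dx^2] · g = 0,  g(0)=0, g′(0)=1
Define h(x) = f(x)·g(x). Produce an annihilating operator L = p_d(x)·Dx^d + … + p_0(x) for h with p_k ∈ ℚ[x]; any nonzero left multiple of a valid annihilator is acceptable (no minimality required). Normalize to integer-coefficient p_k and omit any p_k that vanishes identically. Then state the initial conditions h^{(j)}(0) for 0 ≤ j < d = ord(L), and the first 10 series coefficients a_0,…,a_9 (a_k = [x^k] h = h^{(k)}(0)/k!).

L = (6 + 9·x) + (-5 - 6·x)·Dx + (1 + x)·Dx^2  (order 2).
h: a_k = 0, -3, -15/2, -10, -9, -249/40, -55/16, -57/35, -51/80, -653/2688, …
ICs: h(0) = 0, h′(0) = -3.

f: a_k = -3, -9, -27/2, -27/2, -81/8, -243/40, -243/80, -729/560, -2187/4480, -729/4480, …
g: a_k = 0, 1, -1/2, 1/3, -1/4, 1/5, -1/6, 1/7, -1/8, 1/9, …
f·g: L₀ = L_f ⊗_s L_g, ord ≤ 1·2.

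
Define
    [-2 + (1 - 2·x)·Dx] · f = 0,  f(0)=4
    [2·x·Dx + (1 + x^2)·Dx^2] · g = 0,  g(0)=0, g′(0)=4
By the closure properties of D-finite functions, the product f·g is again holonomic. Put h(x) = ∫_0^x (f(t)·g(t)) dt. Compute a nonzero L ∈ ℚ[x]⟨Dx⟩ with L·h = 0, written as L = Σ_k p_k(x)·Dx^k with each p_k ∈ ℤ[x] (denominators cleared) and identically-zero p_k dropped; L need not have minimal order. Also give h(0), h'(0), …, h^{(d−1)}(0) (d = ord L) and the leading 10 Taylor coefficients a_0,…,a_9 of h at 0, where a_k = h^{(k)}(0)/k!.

f: a_k = 4, 8, 16, 32, 64, 128, 256, 512, 1024, 2048, …
g: a_k = 0, 4, 0, -4/3, 0, 4/5, 0, -4/7, 0, 4/9, …
Sym-product of L_f,L_g gives L₀ (≤ ord 2).
h=∫h₀ ⇒ L = L₀·Dx.
L = 4·x·Dx + (4 - 2·x + 8·x^2)·Dx^2 + (-1 + 2·x - x^2 + 2·x^3)·Dx^3  (order 3).
h: a_k = 0, 0, 8, 32/3, 44/3, 352/15, 1784/45, 7136/105, 12458/105, 199328/945, …
ICs: h(0) = 0, h′(0) = 0, h′′(0) = 16.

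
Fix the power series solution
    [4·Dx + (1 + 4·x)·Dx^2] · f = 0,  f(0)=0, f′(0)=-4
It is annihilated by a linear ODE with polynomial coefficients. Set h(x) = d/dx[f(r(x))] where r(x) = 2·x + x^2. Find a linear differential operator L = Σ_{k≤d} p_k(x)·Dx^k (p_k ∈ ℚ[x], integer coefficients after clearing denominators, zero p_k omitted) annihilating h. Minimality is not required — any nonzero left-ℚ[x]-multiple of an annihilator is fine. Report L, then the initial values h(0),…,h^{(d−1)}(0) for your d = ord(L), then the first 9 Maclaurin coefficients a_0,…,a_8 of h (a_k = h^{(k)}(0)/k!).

f: a_k = 0, -4, 8, -64/3, 64, -1024/5, 2048/3, -16384/7, 8192, …
f∘r: x↦r, Dx↦Dx/r' in L_f ⇒ L₀.
Derive L from L₀ (diff closure).
L = (7 + 8·x + 4·x^2) + (1 + 9·x + 12·x^2 + 4·x^3)·Dx  (order 1).
h: a_k = -8, 56, -416, 3104, -23168, 172928, -1290752, 9634304, -71911424, …
ICs: h(0) = -8.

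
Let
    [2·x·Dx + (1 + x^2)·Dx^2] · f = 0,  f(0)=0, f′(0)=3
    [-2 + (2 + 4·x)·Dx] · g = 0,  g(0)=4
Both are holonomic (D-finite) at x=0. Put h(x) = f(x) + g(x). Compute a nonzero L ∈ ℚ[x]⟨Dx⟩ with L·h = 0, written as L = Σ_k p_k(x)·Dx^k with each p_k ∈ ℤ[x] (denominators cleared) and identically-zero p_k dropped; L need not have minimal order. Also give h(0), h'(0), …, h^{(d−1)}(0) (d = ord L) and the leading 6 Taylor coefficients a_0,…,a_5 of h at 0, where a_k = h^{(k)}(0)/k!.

f: a_k = 0, 3, 0, -1, 0, 3/5, …
g: a_k = 4, 4, -2, 2, -5/2, 7/2, …
f+g: L₀ = lclm(L_f,L_g), ord ≤ 2+1.
L = (-4 - 20·x + 12·x^2 + 12·x^3)·Dx + (-10 - 16·x - 16·x^2 + 48·x^3 + 42·x^4)·Dx^2 + (-2 + 12·x^2 + 12·x^3 + 14·x^4 + 12·x^5)·Dx^3  (order 3).
h: a_k = 4, 7, -2, 1, -5/2, 41/10, …
ICs: h(0) = 4, h′(0) = 7, h′′(0) = -4.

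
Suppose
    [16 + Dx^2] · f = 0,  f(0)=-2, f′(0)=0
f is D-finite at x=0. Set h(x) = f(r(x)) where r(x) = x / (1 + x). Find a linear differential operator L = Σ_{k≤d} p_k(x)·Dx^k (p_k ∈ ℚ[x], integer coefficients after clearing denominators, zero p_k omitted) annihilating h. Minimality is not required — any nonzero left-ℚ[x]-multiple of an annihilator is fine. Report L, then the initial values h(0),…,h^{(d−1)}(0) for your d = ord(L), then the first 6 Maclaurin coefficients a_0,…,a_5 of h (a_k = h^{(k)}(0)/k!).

f: a_k = -2, 0, 16, 0, -64/3, 0, …
Change of var in L_f (x↦r) gives L₀.
L = 16 + (2 + 6·x + 6·x^2 + 2·x^3)·Dx + (1 + 4·x + 6·x^2 + 4·x^3 + x^4)·Dx^2  (order 2).
h: a_k = -2, 0, 16, -32, 80/3, 64/3, …
ICs: h(0) = -2, h′(0) = 0.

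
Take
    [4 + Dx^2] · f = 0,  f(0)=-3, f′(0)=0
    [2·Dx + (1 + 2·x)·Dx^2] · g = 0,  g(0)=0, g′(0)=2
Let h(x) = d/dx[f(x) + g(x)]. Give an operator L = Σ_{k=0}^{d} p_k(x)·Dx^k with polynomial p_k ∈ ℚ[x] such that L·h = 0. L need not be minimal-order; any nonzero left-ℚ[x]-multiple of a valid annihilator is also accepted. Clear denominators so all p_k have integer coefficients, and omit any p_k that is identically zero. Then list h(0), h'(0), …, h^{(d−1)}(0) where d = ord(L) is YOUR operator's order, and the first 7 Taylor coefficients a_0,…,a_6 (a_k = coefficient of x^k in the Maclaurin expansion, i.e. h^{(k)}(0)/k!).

f: a_k = -3, 0, 6, 0, -2, 0, 4/15, …
g: a_k = 0, 2, -2, 8/3, -4, 32/5, -32/3, …
L₀ := lclm(L_f,L_g); ord L₀ ≤ 2+2.
h=h₀': d/dx-closure on L₀ ⇒ L.
L = (56 + 32·x + 32·x^2) + (12 + 40·x + 48·x^2 + 32·x^3)·Dx + (14 + 8·x + 8·x^2)·Dx^2 + (3 + 10·x + 12·x^2 + 8·x^3)·Dx^3  (order 3).
h: a_k = 2, 8, 8, -24, 32, -312/5, 128, …
ICs: h(0) = 2, h′(0) = 8, h′′(0) = 16.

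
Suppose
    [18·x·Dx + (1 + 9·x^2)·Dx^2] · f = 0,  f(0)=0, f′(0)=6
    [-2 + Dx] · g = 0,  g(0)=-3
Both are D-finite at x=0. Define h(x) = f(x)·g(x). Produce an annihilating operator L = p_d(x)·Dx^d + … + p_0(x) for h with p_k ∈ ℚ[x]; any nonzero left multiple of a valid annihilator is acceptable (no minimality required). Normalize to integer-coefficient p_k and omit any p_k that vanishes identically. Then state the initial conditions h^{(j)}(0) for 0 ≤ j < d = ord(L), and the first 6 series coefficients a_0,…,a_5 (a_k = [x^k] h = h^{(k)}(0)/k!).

L = (4 - 36·x + 36·x^2) + (-4 + 18·x - 36·x^2)·Dx + (1 + 9·x^2)·Dx^2  (order 2).
h: a_k = 0, -18, -36, 18, 84, -978/5, …
ICs: h(0) = 0, h′(0) = -18.

f: a_k = 0, 6, 0, -18, 0, 486/5, …
g: a_k = -3, -6, -6, -4, -2, -4/5, …
Product ⇒ symmetric product L₀, ord ≤ 2.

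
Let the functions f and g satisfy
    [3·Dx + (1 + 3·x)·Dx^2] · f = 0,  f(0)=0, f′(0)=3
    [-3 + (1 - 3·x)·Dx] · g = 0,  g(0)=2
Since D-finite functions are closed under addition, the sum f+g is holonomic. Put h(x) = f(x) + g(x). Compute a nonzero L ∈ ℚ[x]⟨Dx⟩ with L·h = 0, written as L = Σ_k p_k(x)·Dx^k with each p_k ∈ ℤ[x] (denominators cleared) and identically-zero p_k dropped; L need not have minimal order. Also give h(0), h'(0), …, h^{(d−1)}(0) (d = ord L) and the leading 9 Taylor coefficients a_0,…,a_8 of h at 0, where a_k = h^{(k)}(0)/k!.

f: a_k = 0, 3, -9/2, 9, -81/4, 243/5, -243/2, 2187/7, -6561/8, …
g: a_k = 2, 6, 18, 54, 162, 486, 1458, 4374, 13122, …
h₀=f+g: left-lcm gives L₀, ord ≤ 3.
L = (-30 - 18·x)·Dx + (-4 - 48·x - 36·x^2)·Dx^2 + (1 + x - 9·x^2 - 9·x^3)·Dx^3  (order 3).
h: a_k = 2, 9, 27/2, 63, 567/4, 2673/5, 2673/2, 32805/7, 98415/8, …
ICs: h(0) = 2, h′(0) = 9, h′′(0) = 27.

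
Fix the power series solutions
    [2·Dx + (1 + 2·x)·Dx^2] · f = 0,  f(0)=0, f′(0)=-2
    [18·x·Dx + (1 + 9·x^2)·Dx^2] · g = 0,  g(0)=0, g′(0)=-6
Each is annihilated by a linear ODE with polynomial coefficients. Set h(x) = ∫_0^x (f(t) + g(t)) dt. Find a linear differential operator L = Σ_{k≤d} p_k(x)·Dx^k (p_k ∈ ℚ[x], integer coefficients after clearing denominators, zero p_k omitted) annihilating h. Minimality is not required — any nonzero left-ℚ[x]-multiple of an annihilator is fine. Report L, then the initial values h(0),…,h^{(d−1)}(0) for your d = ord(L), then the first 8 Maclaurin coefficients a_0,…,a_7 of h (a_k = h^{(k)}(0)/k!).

f: a_k = 0, -2, 2, -8/3, 4, -32/5, 32/3, -128/7, …
g: a_k = 0, -6, 0, 18, 0, -486/5, 0, 4374/7, …
Sum ⇒ L₀ = lclm(L_f,L_g) in ℚ(x)⟨Dx⟩.
∫: right-multiply L₀ by Dx.
L = (-18 - 108·x + 486·x^2 + 324·x^3)·Dx^2 + (-13 - 36·x + 135·x^2 + 972·x^3 + 648·x^4)·Dx^3 + (-1 + 7·x + 18·x^2 + 81·x^3 + 243·x^4 + 162·x^5)·Dx^4  (order 4).
h: a_k = 0, 0, -4, 2/3, 23/6, 4/5, -259/15, 32/21, …
ICs: h(0) = 0, h′(0) = 0, h′′(0) = -8, h′′′(0) = 4.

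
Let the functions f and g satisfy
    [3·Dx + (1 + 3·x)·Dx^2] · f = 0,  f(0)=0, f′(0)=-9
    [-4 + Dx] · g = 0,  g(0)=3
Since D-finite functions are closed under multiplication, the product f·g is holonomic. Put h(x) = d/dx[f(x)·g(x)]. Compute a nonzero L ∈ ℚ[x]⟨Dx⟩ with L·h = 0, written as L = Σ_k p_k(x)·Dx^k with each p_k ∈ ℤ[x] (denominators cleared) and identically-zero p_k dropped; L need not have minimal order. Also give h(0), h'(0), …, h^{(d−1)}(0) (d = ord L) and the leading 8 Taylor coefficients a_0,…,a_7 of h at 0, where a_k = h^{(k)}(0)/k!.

L = (40 + 96·x + 576·x^2) + (-14 - 84·x - 288·x^2)·Dx + (1 + 15·x + 36·x^2)·Dx^2  (order 2).
h: a_k = -27, -135, -405, -423, -1062, 837, -23277/5, 64461/5, …
ICs: h(0) = -27, h′(0) = -135.

f: a_k = 0, -9, 27/2, -27, 243/4, -729/5, 729/2, -6561/7, …
g: a_k = 3, 12, 24, 32, 32, 128/5, 256/15, 1024/105, …
Sym-product of L_f,L_g gives L₀ (≤ ord 2).
Differentiate: ansatz ord ≤ ord L₀ ⇒ L.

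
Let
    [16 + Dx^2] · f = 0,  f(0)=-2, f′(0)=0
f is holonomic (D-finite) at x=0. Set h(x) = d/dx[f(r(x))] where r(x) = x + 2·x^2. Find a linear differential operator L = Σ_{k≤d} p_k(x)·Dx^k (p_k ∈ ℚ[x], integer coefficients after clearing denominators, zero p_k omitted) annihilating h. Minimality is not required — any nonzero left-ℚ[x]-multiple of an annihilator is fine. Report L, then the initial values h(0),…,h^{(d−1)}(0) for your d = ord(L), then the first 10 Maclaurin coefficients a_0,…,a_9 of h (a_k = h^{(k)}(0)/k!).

L = (64 + 256·x + 1536·x^2 + 4096·x^3 + 4096·x^4) + (-12 - 48·x)·Dx + (1 + 8·x + 16·x^2)·Dx^2  (order 2).
h: a_k = 0, 32, 192, 512/3, -2560/3, -45056/15, -57344/15, 851968/315, 557056/35, 67108864/2835, …
ICs: h(0) = 0, h′(0) = 32.

f: a_k = -2, 0, 16, 0, -64/3, 0, 512/45, 0, -1024/315, 0, …
f∘r: x↦r, Dx↦Dx/r' in L_f ⇒ L₀.
Differentiate: ansatz ord ≤ ord L₀ ⇒ L.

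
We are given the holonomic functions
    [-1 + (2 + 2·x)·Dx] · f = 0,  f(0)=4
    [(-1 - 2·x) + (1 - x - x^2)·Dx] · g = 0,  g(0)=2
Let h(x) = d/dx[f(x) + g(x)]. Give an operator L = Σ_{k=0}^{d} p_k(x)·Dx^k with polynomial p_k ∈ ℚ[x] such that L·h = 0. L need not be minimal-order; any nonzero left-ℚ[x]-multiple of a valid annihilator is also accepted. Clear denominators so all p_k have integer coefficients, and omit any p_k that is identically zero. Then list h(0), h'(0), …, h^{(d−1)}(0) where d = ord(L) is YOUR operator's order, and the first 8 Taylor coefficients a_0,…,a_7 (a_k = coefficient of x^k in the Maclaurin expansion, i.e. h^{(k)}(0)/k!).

L = (-48 - 138·x - 156·x^2 - 84·x^3 - 30·x^4) + (-69 - 336·x - 615·x^2 - 576·x^3 - 321·x^4 - 90·x^5)·Dx + (18 + 42·x + 6·x^2 - 82·x^3 - 126·x^4 - 82·x^5 - 20·x^6)·Dx^2  (order 2).
h: a_k = 4, 7, 75/4, 315/8, 5155/64, 19905/128, 150759/512, 556627/1024, …
ICs: h(0) = 4, h′(0) = 7.

f: a_k = 4, 2, -1/2, 1/4, -5/32, 7/64, -21/256, 33/512, …
g: a_k = 2, 2, 4, 6, 10, 16, 26, 42, …
Weyl lclm of L_f,L_g ⇒ L₀ (ord ≤ 2).
Differentiate: ansatz ord ≤ ord L₀ ⇒ L.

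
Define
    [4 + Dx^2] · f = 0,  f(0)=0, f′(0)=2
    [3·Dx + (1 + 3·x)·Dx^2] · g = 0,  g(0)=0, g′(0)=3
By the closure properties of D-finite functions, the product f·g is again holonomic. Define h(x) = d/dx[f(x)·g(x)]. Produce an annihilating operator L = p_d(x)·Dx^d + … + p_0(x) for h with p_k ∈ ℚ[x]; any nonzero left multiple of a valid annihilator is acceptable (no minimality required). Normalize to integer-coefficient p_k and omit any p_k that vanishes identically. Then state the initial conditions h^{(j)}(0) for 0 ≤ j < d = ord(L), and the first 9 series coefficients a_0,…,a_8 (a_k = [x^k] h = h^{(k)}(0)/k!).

L = (-21880 - 49536·x - 195264·x^2 - 252288·x^3 + 225504·x^4 + 746496·x^5 + 373248·x^6) + (-9384 - 44856·x - 47520·x^2 + 90720·x^3 + 311040·x^4 + 186624·x^5)·Dx + (-6026 - 16344·x - 53892·x^2 - 32832·x^3 + 182736·x^4 + 373248·x^5 + 186624·x^6)·Dx^2 + (-2346 - 11214·x - 11880·x^2 + 22680·x^3 + 77760·x^4 + 46656·x^5)·Dx^3 + (-139 - 990·x - 1269·x^2 + 7560·x^3 + 31590·x^4 + 46656·x^5 + 23328·x^6)·Dx^4  (order 4).
h: a_k = 0, 12, -27, 56, -345/2, 516, -7602/5, 94480/21, -373851/28, …
ICs: h(0) = 0, h′(0) = 12, h′′(0) = -54, h′′′(0) = 336.

f: a_k = 0, 2, 0, -4/3, 0, 4/15, 0, -8/315, 0, …
g: a_k = 0, 3, -9/2, 9, -81/4, 243/5, -243/2, 2187/7, -6561/8, …
h₀=f·g: eliminate ⇒ L₀, order ≤ 2·2.
h₀' ⇒ L via d/dx closure of L₀.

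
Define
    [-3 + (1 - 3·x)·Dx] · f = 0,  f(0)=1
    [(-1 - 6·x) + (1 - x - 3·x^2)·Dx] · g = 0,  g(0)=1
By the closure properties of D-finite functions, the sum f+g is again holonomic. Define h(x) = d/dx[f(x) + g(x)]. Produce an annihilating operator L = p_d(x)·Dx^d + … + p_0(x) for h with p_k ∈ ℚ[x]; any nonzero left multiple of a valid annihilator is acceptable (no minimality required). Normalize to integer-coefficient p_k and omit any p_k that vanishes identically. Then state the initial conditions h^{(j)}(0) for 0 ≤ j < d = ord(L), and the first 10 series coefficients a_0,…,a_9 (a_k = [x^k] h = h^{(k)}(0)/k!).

L = (90 - 216·x + 1944·x^2 - 1944·x^3 + 1458·x^4) + (-6 - 90·x - 54·x^2 + 1296·x^3 - 1701·x^4 + 1458·x^5)·Dx + (-1 + 22·x - 99·x^2 + 126·x^3 + 54·x^4 - 243·x^5 + 243·x^6)·Dx^2  (order 2).
h: a_k = 4, 26, 102, 400, 1415, 4956, 16828, 56552, 187578, 617320, …
ICs: h(0) = 4, h′(0) = 26.

f: a_k = 1, 3, 9, 27, 81, 243, 729, 2187, 6561, 19683, …
g: a_k = 1, 1, 4, 7, 19, 40, 97, 217, 508, 1159, …
h₀=f+g: left-lcm gives L₀, ord ≤ 2.
Derive L from L₀ (diff closure).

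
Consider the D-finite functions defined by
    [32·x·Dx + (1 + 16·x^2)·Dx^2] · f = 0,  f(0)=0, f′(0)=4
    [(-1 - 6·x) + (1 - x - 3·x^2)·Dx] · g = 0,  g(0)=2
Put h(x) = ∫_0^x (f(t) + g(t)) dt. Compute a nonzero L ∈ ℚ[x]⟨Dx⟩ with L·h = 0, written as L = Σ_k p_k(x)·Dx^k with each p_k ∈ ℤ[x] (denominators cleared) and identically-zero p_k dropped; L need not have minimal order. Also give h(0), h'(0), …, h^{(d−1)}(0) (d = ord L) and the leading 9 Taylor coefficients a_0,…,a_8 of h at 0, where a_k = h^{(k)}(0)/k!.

f: a_k = 0, 4, 0, -64/3, 0, 1024/5, 0, -16384/7, 0, …
g: a_k = 2, 2, 8, 14, 38, 80, 194, 434, 1016, …
L₀ := lclm(L_f,L_g); ord L₀ ≤ 2+1.
Integrate: L := L₀·Dx.
L = (128 - 512·x - 10560·x^2 - 25344·x^3 - 95904·x^4 - 41472·x^6)·Dx^2 + (-37 - 208·x + 206·x^2 - 1476·x^3 - 24336·x^4 - 66528·x^5 - 6912·x^6 - 41472·x^7)·Dx^3 + (4 + 21·x + 198·x^2 + 90·x^3 + 1775·x^4 - 4080·x^5 - 6336·x^6 - 2304·x^7 - 6912·x^8)·Dx^4  (order 4).
h: a_k = 0, 2, 3, 8/3, -11/6, 38/5, 712/15, 194/7, -6673/28, …
ICs: h(0) = 0, h′(0) = 2, h′′(0) = 6, h′′′(0) = 16.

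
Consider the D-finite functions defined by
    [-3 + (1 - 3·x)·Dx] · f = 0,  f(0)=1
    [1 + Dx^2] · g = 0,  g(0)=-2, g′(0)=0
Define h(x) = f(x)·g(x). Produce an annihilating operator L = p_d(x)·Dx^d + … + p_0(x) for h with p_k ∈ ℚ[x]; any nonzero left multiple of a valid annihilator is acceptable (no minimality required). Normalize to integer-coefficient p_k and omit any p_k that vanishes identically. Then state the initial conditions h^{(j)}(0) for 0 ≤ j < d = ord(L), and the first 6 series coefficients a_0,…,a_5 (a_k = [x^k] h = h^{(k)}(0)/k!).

f: a_k = 1, 3, 9, 27, 81, 243, …
g: a_k = -2, 0, 1, 0, -1/12, 0, …
Sym-product of L_f,L_g gives L₀ (≤ ord 2).
L = (-1 + 3·x) + 6·Dx + (-1 + 3·x)·Dx^2  (order 2).
h: a_k = -2, -6, -17, -51, -1837/12, -1837/4, …
ICs: h(0) = -2, h′(0) = -6.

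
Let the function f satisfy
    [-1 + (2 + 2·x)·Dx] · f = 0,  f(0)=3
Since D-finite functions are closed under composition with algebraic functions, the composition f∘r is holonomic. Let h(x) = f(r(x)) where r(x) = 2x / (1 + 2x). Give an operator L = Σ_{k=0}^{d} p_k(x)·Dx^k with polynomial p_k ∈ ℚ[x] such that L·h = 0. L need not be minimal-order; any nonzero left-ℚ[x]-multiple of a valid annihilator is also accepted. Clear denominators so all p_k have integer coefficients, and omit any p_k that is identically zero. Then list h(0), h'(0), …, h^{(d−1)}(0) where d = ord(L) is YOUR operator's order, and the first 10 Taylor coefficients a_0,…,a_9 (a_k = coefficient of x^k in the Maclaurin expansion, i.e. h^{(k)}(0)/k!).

L = -1 + (1 + 6·x + 8·x^2)·Dx  (order 1).
h: a_k = 3, 3, -15/2, 39/2, -423/8, 1197/8, -7059/16, 21615/16, -547383/128, 1782609/128, …
ICs: h(0) = 3.

f: a_k = 3, 3/2, -3/8, 3/16, -15/128, 21/256, -63/1024, 99/2048, -1287/32768, 2145/65536, …
h₀=f(r): pull back L_f along r ⇒ L₀.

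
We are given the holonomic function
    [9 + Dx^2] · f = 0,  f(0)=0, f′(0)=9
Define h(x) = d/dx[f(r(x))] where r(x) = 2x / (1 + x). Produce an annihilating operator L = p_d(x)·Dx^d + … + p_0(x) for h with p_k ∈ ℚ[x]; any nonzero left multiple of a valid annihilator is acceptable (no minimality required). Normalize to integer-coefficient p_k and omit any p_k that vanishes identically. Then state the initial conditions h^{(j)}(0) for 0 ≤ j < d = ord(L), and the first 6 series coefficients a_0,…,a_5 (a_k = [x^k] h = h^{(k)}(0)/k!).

L = (42 + 12·x + 6·x^2) + (6 + 18·x + 18·x^2 + 6·x^3)·Dx + (1 + 4·x + 6·x^2 + 4·x^3 + x^4)·Dx^2  (order 2).
h: a_k = 18, -36, -270, 1224, -2178, 540, …
ICs: h(0) = 18, h′(0) = -36.

f: a_k = 0, 9, 0, -27/2, 0, 243/40, …
f∘r: x↦r, Dx↦Dx/r' in L_f ⇒ L₀.
Derive L from L₀ (diff closure).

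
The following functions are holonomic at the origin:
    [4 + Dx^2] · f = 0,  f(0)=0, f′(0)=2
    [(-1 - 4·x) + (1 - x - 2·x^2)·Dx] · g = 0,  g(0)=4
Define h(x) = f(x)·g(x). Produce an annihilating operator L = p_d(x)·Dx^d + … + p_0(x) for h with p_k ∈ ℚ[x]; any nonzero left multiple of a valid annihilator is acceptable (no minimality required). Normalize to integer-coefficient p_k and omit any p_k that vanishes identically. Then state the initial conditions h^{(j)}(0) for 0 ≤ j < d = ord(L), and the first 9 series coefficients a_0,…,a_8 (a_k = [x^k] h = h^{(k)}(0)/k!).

L = (4·x + 8·x^2) + (2 + 8·x)·Dx + (-1 + x + 2·x^2)·Dx^2  (order 2).
h: a_k = 0, 8, 8, 56/3, 104/3, 1096/15, 712/5, 90856/315, 180568/315, …
ICs: h(0) = 0, h′(0) = 8.

f: a_k = 0, 2, 0, -4/3, 0, 4/15, 0, -8/315, 0, …
g: a_k = 4, 4, 12, 20, 44, 84, 172, 340, 684, …
Product ⇒ symmetric product L₀, ord ≤ 2.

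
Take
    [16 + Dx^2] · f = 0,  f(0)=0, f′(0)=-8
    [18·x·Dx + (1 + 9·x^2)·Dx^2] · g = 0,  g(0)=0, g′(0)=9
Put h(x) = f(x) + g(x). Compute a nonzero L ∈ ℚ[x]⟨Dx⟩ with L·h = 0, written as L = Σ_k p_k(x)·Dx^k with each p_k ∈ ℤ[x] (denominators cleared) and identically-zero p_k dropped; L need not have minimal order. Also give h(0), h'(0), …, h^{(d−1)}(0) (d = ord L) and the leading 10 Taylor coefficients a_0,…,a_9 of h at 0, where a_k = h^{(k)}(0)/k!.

L = (-13248·x + 181440·x^3 + 186624·x^5)·Dx + (-16 + 6048·x^2 + 66096·x^4 + 93312·x^6)·Dx^2 + (-828·x + 11340·x^3 + 11664·x^5)·Dx^3 + (-1 + 378·x^2 + 4131·x^4 + 5832·x^6)·Dx^4  (order 4).
h: a_k = 0, 1, 0, -17/3, 0, 1931/15, 0, -293197/315, 0, 18596339/2835, …
ICs: h(0) = 0, h′(0) = 1, h′′(0) = 0, h′′′(0) = -34.

f: a_k = 0, -8, 0, 64/3, 0, -256/15, 0, 2048/315, 0, -4096/2835, …
g: a_k = 0, 9, 0, -27, 0, 729/5, 0, -6561/7, 0, 6561, …
h₀=f+g: left-lcm gives L₀, ord ≤ 4.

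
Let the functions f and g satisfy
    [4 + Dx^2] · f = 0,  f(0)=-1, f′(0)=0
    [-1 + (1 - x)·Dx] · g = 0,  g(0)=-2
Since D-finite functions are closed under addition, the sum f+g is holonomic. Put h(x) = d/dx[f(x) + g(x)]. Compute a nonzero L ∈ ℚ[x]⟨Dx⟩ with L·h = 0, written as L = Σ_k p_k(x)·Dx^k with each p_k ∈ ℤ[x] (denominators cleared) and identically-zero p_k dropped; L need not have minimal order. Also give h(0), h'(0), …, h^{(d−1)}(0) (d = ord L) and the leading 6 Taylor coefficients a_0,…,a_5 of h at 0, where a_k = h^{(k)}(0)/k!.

f: a_k = -1, 0, 2, 0, -2/3, 0, …
g: a_k = -2, -2, -2, -2, -2, -2, …
L₀ := lclm(L_f,L_g); ord L₀ ≤ 2+1.
h=h₀': d/dx-closure on L₀ ⇒ L.
L = (64 - 32·x + 16·x^2) + (-20 + 36·x - 24·x^2 + 8·x^3)·Dx + (16 - 8·x + 4·x^2)·Dx^2 + (-5 + 9·x - 6·x^2 + 2·x^3)·Dx^3  (order 3).
h: a_k = -2, 0, -6, -32/3, -10, -172/15, …
ICs: h(0) = -2, h′(0) = 0, h′′(0) = -12.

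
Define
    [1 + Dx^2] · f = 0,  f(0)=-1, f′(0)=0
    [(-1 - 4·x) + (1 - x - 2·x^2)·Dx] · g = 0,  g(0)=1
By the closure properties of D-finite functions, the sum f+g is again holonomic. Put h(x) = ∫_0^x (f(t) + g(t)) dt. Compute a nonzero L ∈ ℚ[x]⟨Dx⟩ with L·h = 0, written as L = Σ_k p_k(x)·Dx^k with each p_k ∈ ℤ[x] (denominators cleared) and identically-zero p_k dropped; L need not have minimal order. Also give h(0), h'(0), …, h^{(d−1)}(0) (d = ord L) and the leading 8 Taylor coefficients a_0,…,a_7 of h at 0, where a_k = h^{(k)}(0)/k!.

L = (-31 - 146·x - 133·x^2 - 184·x^3 - 20·x^4 - 16·x^5)·Dx + (7 + 3·x - 3·x^2 - 37·x^3 - 42·x^4 - 12·x^5 - 8·x^6)·Dx^2 + (-31 - 146·x - 133·x^2 - 184·x^3 - 20·x^4 - 16·x^5)·Dx^3 + (7 + 3·x - 3·x^2 - 37·x^3 - 42·x^4 - 12·x^5 - 8·x^6)·Dx^4  (order 4).
h: a_k = 0, 0, 1/2, 7/6, 5/4, 263/120, 7/2, 4423/720, …
ICs: h(0) = 0, h′(0) = 0, h′′(0) = 1, h′′′(0) = 7.

f: a_k = -1, 0, 1/2, 0, -1/24, 0, 1/720, 0, …
g: a_k = 1, 1, 3, 5, 11, 21, 43, 85, …
Sum ⇒ L₀ = lclm(L_f,L_g) in ℚ(x)⟨Dx⟩.
h=∫h₀ ⇒ L = L₀·Dx.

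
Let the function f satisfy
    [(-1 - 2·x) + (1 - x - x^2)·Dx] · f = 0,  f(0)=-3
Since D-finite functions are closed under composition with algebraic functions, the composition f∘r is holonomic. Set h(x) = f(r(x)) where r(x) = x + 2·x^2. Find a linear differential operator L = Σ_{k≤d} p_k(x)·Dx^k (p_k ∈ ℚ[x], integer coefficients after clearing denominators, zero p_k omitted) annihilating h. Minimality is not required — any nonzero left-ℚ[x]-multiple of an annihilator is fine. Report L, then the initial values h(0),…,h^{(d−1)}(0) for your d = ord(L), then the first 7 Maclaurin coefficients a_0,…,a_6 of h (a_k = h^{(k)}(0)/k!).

L = (1 + 6·x + 12·x^2 + 16·x^3) + (-1 + x + 3·x^2 + 4·x^3 + 4·x^4)·Dx  (order 1).
h: a_k = -3, -3, -12, -33, -93, -252, -711, …
ICs: h(0) = -3.

f: a_k = -3, -3, -6, -9, -15, -24, -39, …
Substitute x→r, Dx→(1/r')Dx; clear ⇒ L₀.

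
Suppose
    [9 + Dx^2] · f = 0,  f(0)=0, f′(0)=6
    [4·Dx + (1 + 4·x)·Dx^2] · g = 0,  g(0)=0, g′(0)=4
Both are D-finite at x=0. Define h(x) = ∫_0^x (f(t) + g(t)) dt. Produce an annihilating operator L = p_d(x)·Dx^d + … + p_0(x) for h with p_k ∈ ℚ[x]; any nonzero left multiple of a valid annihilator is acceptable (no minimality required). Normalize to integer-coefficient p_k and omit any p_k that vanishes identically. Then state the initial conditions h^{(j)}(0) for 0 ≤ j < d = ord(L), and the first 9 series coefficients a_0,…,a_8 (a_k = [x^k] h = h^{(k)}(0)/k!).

L = (3780 + 2592·x + 5184·x^2)·Dx^2 + (369 + 2124·x + 3888·x^2 + 5184·x^3)·Dx^3 + (420 + 288·x + 576·x^2)·Dx^4 + (41 + 236·x + 432·x^2 + 576·x^3)·Dx^5  (order 5).
h: a_k = 0, 0, 5, -8/3, 37/12, -64/5, 4177/120, -2048/21, 655117/2240, …
ICs: h(0) = 0, h′(0) = 0, h′′(0) = 10, h′′′(0) = -16, h′′′′(0) = 74.

f: a_k = 0, 6, 0, -9, 0, 81/20, 0, -243/280, 0, …
g: a_k = 0, 4, -8, 64/3, -64, 1024/5, -2048/3, 16384/7, -8192, …
Sum ⇒ L₀ = lclm(L_f,L_g) in ℚ(x)⟨Dx⟩.
h=∫h₀ ⇒ L = L₀·Dx.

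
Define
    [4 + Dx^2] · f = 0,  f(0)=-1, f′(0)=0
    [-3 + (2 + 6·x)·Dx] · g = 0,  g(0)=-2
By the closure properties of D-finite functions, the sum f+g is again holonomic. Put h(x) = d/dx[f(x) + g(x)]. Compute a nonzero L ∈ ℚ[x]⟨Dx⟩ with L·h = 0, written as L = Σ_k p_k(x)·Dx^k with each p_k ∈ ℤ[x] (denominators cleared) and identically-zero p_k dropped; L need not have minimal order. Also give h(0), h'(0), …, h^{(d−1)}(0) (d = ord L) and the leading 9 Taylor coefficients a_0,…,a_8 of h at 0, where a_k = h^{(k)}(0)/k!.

L = (-1812 - 1152·x - 1728·x^2) + (-344 - 1800·x - 3456·x^2 - 3456·x^3)·Dx + (-453 - 288·x - 432·x^2)·Dx^2 + (-86 - 450·x - 864·x^2 - 864·x^3)·Dx^3  (order 3).
h: a_k = -3, 17/2, -81/8, 1087/48, -8505/128, 690953/3840, -505197/1024, 886587967/645120, -126660105/32768, …
ICs: h(0) = -3, h′(0) = 17/2, h′′(0) = -81/4.

f: a_k = -1, 0, 2, 0, -2/3, 0, 4/45, 0, -2/315, …
g: a_k = -2, -3, 9/4, -27/8, 405/64, -1701/128, 15309/512, -72171/1024, 2814669/16384, …
f+g: L₀ = lclm(L_f,L_g), ord ≤ 2+1.
h₀' ⇒ L via d/dx closure of L₀.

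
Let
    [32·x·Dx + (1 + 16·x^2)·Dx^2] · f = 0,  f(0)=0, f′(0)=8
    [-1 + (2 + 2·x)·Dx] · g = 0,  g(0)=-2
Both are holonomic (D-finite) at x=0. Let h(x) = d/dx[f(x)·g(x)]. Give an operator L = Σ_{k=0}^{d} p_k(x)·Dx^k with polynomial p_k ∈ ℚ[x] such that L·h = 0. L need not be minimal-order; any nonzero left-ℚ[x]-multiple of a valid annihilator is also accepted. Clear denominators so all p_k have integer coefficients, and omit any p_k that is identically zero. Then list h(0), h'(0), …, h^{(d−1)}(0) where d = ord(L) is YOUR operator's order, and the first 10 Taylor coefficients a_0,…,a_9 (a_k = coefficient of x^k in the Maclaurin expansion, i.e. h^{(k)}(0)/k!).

L = (125 + 640·x - 5728·x^2 - 6144·x^3 - 768·x^4) + (268 + 1164·x - 10368·x^2 - 29696·x^3 - 21504·x^4 - 3072·x^5)·Dx + (12 - 232·x - 372·x^2 - 4096·x^3 - 9088·x^4 - 6144·x^5 - 1024·x^6)·Dx^2  (order 2).
h: a_k = -16, -16, 262, 500/3, -99509/24, -97129/40, 63582493/960, 62254327/1680, -15179450477/14336, -74434305481/129024, …
ICs: h(0) = -16, h′(0) = -16.

f: a_k = 0, 8, 0, -128/3, 0, 2048/5, 0, -32768/7, 0, 524288/9, …
g: a_k = -2, -1, 1/4, -1/8, 5/64, -7/128, 21/512, -33/1024, 429/16384, -715/32768, …
Product ⇒ symmetric product L₀, ord ≤ 2.
h₀' ⇒ L via d/dx closure of L₀.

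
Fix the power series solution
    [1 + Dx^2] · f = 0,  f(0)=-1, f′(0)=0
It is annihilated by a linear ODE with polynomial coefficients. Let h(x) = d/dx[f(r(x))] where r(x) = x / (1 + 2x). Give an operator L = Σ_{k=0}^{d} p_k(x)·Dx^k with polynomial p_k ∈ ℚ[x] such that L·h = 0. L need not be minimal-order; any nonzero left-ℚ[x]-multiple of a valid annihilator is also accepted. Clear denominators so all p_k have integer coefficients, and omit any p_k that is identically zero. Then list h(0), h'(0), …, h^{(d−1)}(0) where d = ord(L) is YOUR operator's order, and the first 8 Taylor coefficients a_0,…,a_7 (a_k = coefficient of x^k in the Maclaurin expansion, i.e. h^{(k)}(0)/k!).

f: a_k = -1, 0, 1/2, 0, -1/24, 0, 1/720, 0, …
Change of var in L_f (x↦r) gives L₀.
Differentiate: ansatz ord ≤ ord L₀ ⇒ L.
L = (25 + 96·x + 96·x^2) + (12 + 72·x + 144·x^2 + 96·x^3)·Dx + (1 + 8·x + 24·x^2 + 32·x^3 + 16·x^4)·Dx^2  (order 2).
h: a_k = 0, 1, -6, 143/6, -235/3, 27601/120, -12509/20, 8095583/5040, …
ICs: h(0) = 0, h′(0) = 1.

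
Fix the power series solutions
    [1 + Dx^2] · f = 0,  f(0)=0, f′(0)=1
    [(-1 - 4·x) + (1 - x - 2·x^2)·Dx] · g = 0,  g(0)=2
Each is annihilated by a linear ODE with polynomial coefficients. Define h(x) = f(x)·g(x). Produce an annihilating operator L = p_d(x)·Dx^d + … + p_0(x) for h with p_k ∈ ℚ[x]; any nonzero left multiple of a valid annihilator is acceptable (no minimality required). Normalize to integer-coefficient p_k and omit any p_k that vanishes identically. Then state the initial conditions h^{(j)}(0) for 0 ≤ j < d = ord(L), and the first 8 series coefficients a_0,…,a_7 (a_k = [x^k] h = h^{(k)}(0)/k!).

L = (3 + x + 2·x^2) + (2 + 8·x)·Dx + (-1 + x + 2·x^2)·Dx^2  (order 2).
h: a_k = 0, 2, 2, 17/3, 29/3, 1261/60, 807/20, 41521/504, …
ICs: h(0) = 0, h′(0) = 2.

f: a_k = 0, 1, 0, -1/6, 0, 1/120, 0, -1/5040, …
g: a_k = 2, 2, 6, 10, 22, 42, 86, 170, …
Sym-product of L_f,L_g gives L₀ (≤ ord 2).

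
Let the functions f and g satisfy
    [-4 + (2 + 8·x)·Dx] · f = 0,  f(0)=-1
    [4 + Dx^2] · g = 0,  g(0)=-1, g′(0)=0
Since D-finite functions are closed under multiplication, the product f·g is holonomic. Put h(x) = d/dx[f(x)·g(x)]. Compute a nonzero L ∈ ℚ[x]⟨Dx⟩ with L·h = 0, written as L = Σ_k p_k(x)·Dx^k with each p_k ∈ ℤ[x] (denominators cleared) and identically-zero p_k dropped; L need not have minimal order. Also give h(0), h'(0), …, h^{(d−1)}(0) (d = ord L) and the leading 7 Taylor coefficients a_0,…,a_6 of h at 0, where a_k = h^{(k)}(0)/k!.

f: a_k = -1, -2, 2, -4, 10, -28, 84, …
g: a_k = -1, 0, 2, 0, -2/3, 0, 4/45, …
Sym-product of L_f,L_g gives L₀ (≤ ord 2).
h₀' ⇒ L via d/dx closure of L₀.
L = (8 + 96·x + 256·x^2 + 256·x^3 + 256·x^4) + (2 - 48·x^2 - 64·x^3)·Dx + (1 + 10·x + 36·x^2 + 64·x^3 + 64·x^4)·Dx^2  (order 2).
h: a_k = 2, -8, 0, -64/3, 320/3, -5888/15, 66304/45, …
ICs: h(0) = 2, h′(0) = -8.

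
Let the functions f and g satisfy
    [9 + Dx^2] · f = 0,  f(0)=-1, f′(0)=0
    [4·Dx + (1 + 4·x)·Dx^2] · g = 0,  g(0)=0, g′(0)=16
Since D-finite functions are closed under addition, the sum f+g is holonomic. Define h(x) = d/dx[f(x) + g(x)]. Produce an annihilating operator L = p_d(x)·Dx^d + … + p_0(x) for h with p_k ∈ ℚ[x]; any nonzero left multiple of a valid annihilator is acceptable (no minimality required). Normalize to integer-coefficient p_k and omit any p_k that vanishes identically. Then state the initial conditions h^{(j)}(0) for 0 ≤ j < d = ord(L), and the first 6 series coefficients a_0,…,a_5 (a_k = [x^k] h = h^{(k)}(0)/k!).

L = (3780 + 2592·x + 5184·x^2) + (369 + 2124·x + 3888·x^2 + 5184·x^3)·Dx + (420 + 288·x + 576·x^2)·Dx^2 + (41 + 236·x + 432·x^2 + 576·x^3)·Dx^3  (order 3).
h: a_k = 16, -55, 256, -2075/2, 4096, -655117/40, …
ICs: h(0) = 16, h′(0) = -55, h′′(0) = 512.

f: a_k = -1, 0, 9/2, 0, -27/8, 0, …
g: a_k = 0, 16, -32, 256/3, -256, 4096/5, …
Sum ⇒ L₀ = lclm(L_f,L_g) in ℚ(x)⟨Dx⟩.
h=h₀': d/dx-closure on L₀ ⇒ L.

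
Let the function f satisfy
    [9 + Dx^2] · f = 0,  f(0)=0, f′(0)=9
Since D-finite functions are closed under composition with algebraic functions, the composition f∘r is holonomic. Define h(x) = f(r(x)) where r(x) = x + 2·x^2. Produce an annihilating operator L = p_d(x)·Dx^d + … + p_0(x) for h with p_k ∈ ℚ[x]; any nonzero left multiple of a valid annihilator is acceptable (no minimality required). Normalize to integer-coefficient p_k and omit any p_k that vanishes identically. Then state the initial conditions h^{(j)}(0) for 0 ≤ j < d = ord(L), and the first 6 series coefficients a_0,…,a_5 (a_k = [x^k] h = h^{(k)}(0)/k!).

f: a_k = 0, 9, 0, -27/2, 0, 243/40, …
Change of var in L_f (x↦r) gives L₀.
L = (9 + 108·x + 432·x^2 + 576·x^3) - 4·Dx + (1 + 4·x)·Dx^2  (order 2).
h: a_k = 0, 9, 18, -27/2, -81, -6237/40, …
ICs: h(0) = 0, h′(0) = 9.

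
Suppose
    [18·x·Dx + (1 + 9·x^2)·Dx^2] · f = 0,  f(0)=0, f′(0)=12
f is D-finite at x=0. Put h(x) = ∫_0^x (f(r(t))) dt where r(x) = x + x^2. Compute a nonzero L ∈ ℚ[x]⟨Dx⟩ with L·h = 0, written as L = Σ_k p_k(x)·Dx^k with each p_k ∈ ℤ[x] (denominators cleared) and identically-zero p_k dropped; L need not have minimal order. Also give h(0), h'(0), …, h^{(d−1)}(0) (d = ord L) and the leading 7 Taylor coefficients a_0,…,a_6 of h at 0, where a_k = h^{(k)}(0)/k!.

L = (-2 + 18·x + 72·x^2 + 108·x^3 + 54·x^4)·Dx^2 + (1 + 2·x + 9·x^2 + 36·x^3 + 45·x^4 + 18·x^5)·Dx^3  (order 3).
h: a_k = 0, 0, 6, 4, -9, -108/5, 72/5, …
ICs: h(0) = 0, h′(0) = 0, h′′(0) = 12.

f: a_k = 0, 12, 0, -36, 0, 972/5, 0, …
L₀ from L_f via x↦r, Dx↦r'^{-1}Dx.
∫: right-multiply L₀ by Dx.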